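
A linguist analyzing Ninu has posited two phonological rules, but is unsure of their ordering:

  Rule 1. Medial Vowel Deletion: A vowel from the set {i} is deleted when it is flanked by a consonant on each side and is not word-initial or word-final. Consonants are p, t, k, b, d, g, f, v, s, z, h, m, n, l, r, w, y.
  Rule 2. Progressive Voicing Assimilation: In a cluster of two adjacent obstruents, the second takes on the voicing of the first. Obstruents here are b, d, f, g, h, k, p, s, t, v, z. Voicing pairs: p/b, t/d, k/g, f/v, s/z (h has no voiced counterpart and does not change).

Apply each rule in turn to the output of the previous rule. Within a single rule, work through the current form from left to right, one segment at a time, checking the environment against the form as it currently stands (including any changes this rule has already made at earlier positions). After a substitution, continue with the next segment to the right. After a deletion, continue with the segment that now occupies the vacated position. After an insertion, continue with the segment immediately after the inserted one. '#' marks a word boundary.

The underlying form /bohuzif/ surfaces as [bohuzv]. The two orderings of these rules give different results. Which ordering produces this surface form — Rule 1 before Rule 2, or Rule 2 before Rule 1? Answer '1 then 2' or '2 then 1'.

1 then 2

Order 1 then 2:
  1 Medial Vowel Deletion: [bohuzif] → [bohuzf]
  2 Progressive Voicing Assimilation: [bohuzf] → [bohuzv]
  result: [bohuzv]
Order 2 then 1:
  2 Progressive Voicing Assimilation: no change — [bohuzif]
  1 Medial Vowel Deletion: [bohuzif] → [bohuzf]
  result: [bohuzf]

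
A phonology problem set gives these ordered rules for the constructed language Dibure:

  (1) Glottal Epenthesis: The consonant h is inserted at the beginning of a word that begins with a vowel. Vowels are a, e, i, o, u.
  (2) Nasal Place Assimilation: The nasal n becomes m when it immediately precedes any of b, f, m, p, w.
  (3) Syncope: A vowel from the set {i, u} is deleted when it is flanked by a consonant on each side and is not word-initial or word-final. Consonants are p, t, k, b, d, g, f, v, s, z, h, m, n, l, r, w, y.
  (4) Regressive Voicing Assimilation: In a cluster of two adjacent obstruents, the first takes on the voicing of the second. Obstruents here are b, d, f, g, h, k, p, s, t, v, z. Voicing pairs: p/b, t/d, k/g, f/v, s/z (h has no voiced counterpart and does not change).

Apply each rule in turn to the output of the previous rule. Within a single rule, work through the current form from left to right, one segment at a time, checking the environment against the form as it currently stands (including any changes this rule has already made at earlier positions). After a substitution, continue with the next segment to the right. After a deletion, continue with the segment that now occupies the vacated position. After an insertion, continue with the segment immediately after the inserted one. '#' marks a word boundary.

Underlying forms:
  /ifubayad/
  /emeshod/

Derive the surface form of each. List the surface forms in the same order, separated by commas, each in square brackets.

[hvbayad], [hemeshod]

/ifubayad/:
  (1) Glottal Epenthesis: [ifubayad] → [hifubayad]
  (2) Nasal Place Assimilation: no change — [hifubayad]
  (3) Syncope: [hifubayad] → [hfbayad]
  (4) Regressive Voicing Assimilation: [hfbayad] → [hvbayad]
/emeshod/:
  (1) Glottal Epenthesis: [emeshod] → [hemeshod]
  (2) Nasal Place Assimilation: no change — [hemeshod]
  (3) Syncope: no change — [hemeshod]
  (4) Regressive Voicing Assimilation: no change — [hemeshod]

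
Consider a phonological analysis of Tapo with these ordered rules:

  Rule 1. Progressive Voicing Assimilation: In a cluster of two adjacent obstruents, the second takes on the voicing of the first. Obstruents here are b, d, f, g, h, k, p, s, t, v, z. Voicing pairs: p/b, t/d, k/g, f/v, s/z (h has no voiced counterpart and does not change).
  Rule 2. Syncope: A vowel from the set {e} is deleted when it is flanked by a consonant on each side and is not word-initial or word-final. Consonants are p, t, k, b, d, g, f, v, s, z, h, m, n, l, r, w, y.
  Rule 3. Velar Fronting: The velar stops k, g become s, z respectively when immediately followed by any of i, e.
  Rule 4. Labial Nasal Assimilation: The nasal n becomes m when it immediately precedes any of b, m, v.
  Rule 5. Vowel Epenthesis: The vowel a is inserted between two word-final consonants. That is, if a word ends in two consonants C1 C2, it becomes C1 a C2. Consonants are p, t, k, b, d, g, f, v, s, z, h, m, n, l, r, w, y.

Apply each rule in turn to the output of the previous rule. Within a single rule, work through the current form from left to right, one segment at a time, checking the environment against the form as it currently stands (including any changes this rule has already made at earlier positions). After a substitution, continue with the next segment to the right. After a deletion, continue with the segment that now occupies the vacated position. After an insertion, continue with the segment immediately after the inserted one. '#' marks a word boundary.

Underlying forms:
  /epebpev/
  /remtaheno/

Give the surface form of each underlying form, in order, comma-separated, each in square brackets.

/epebpev/:
  Rule 1 Progressive Voicing Assimilation: [epebpev] → [epebbev]
  Rule 2 Syncope: [epebbev] → [epbbv]
  Rule 3 Velar Fronting: no change — [epbbv]
  Rule 4 Labial Nasal Assimilation: no change — [epbbv]
  Rule 5 Vowel Epenthesis: [epbbv] → [epbbav]
/remtaheno/:
  Rule 1 Progressive Voicing Assimilation: no change — [remtaheno]
  Rule 2 Syncope: [remtaheno] → [rmtahno]
  Rule 3 Velar Fronting: no change — [rmtahno]
  Rule 4 Labial Nasal Assimilation: no change — [rmtahno]
  Rule 5 Vowel Epenthesis: no change — [rmtahno]

[epbbav], [rmtahno]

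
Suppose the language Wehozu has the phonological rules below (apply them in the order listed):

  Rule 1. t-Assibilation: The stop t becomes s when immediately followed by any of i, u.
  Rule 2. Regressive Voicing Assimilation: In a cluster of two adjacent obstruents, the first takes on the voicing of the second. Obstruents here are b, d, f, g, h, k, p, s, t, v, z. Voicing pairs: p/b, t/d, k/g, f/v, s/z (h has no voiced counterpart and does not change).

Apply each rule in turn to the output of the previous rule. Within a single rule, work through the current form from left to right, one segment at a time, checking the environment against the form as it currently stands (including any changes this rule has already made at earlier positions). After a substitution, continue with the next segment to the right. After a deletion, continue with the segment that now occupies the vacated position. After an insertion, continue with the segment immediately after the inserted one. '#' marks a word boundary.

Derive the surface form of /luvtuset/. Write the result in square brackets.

Rule 1 t-Assibilation: [luvtuset] → [luvsuset]
Rule 2 Regressive Voicing Assimilation: [luvsuset] → [lufsuset]

[lufsuset]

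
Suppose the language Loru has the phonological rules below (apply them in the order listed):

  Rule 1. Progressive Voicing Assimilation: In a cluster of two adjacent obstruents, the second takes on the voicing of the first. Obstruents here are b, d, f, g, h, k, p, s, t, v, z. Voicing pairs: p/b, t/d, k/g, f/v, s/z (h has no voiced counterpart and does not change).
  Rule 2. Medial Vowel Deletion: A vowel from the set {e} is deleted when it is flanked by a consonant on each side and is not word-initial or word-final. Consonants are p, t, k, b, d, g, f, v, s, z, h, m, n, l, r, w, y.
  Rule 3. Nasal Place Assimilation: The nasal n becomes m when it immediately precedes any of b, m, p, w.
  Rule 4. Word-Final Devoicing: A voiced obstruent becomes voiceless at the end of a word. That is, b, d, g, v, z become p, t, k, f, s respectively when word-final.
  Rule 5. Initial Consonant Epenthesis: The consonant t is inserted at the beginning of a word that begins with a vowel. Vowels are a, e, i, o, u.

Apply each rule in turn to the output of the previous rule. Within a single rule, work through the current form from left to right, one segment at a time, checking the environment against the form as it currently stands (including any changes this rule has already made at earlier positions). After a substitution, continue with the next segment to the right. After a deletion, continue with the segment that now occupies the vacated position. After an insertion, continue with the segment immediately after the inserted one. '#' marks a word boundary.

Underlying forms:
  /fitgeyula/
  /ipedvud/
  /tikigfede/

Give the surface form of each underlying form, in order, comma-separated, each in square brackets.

/fitgeyula/:
  Rule 1 Progressive Voicing Assimilation: [fitgeyula] → [fitkeyula]
  Rule 2 Medial Vowel Deletion: [fitkeyula] → [fitkyula]
  Rule 3 Nasal Place Assimilation: no change — [fitkyula]
  Rule 4 Word-Final Devoicing: no change — [fitkyula]
  Rule 5 Initial Consonant Epenthesis: no change — [fitkyula]
/ipedvud/:
  Rule 1 Progressive Voicing Assimilation: no change — [ipedvud]
  Rule 2 Medial Vowel Deletion: [ipedvud] → [ipdvud]
  Rule 3 Nasal Place Assimilation: no change — [ipdvud]
  Rule 4 Word-Final Devoicing: [ipdvud] → [ipdvut]
  Rule 5 Initial Consonant Epenthesis: [ipdvut] → [tipdvut]
/tikigfede/:
  Rule 1 Progressive Voicing Assimilation: [tikigfede] → [tikigvede]
  Rule 2 Medial Vowel Deletion: [tikigvede] → [tikigvde]
  Rule 3 Nasal Place Assimilation: no change — [tikigvde]
  Rule 4 Word-Final Devoicing: no change — [tikigvde]
  Rule 5 Initial Consonant Epenthesis: no change — [tikigvde]

[fitkyula], [tipdvut], [tikigvde]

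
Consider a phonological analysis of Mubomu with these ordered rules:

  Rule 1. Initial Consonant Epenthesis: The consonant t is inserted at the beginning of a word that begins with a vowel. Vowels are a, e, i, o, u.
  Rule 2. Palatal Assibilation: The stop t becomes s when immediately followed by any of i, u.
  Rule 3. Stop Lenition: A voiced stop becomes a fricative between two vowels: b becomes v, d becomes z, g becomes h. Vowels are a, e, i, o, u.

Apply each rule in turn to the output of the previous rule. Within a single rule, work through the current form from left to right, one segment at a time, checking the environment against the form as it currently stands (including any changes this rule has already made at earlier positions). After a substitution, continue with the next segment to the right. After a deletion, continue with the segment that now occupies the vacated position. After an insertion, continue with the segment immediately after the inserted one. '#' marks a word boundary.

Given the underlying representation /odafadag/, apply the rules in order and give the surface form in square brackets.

Rule 1 Initial Consonant Epenthesis: [odafadag] → [todafadag]
Rule 2 Palatal Assibilation: no change — [todafadag]
Rule 3 Stop Lenition: [todafadag] → [tozafazag]

[tozafazag]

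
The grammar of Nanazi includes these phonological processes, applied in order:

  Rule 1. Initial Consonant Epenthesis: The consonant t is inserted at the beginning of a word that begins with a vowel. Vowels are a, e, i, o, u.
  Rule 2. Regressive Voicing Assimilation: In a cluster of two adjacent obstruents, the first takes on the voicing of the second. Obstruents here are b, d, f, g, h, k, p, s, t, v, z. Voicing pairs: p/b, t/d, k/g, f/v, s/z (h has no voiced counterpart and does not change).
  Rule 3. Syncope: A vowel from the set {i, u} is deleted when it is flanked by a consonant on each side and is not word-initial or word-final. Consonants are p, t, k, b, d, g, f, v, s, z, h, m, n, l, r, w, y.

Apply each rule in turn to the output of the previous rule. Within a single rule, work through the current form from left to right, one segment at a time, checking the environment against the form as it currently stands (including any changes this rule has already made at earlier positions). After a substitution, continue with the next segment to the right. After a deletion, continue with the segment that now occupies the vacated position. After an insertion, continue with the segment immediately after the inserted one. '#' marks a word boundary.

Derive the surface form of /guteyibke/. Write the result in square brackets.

[gteypke]

Rule 1 Initial Consonant Epenthesis: no change — [guteyibke]
Rule 2 Regressive Voicing Assimilation: [guteyibke] → [guteyipke]
Rule 3 Syncope: [guteyipke] → [gteypke]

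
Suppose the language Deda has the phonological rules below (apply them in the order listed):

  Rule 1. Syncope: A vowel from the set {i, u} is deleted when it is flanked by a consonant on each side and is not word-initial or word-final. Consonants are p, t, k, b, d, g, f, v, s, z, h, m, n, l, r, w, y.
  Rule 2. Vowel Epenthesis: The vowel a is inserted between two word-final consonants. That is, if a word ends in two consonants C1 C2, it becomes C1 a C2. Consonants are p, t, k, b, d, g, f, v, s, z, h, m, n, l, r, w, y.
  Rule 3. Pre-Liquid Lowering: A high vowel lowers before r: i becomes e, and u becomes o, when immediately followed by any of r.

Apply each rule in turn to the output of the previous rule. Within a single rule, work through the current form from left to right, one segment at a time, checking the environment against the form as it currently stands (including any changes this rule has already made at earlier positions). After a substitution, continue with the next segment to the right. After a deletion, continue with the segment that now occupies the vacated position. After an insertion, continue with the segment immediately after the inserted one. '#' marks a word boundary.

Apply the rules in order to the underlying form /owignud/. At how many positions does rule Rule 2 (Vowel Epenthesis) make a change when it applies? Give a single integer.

Rule 1 Syncope: [owignud] → [owgnd]
Rule 2 Vowel Epenthesis: [owgnd] → [owgnad]
Rule 3 Pre-Liquid Lowering: no change — [owgnad]
Rule Rule 2 changed 1 position(s).

1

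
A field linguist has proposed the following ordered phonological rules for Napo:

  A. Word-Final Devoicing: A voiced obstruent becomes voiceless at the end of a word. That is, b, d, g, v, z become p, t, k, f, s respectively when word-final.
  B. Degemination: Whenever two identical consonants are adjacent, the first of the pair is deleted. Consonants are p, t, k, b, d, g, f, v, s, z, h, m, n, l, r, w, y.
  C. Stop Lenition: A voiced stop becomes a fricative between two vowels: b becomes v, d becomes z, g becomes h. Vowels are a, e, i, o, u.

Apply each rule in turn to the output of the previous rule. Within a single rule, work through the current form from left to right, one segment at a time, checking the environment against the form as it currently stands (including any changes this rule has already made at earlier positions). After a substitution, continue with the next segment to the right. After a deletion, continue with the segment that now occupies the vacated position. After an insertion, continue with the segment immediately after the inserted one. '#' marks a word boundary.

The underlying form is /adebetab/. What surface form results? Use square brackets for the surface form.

[azevetap]

A Word-Final Devoicing: [adebetab] → [adebetap]
B Degemination: no change — [adebetap]
C Stop Lenition: [adebetap] → [azevetap]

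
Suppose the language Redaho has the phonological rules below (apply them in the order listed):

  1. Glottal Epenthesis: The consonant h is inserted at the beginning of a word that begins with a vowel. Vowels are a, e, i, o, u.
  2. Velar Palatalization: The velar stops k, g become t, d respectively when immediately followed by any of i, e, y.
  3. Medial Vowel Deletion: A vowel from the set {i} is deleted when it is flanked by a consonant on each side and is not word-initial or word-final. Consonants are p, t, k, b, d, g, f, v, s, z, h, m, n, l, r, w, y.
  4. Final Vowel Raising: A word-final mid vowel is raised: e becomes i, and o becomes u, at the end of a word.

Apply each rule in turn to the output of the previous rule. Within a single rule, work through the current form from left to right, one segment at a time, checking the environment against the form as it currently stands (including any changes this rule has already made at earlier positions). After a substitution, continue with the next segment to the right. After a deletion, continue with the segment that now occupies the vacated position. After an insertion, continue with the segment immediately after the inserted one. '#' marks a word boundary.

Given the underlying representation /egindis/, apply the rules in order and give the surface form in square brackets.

1 Glottal Epenthesis: [egindis] → [hegindis]
2 Velar Palatalization: [hegindis] → [hedindis]
3 Medial Vowel Deletion: [hedindis] → [hednds]
4 Final Vowel Raising: no change — [hednds]

[hednds]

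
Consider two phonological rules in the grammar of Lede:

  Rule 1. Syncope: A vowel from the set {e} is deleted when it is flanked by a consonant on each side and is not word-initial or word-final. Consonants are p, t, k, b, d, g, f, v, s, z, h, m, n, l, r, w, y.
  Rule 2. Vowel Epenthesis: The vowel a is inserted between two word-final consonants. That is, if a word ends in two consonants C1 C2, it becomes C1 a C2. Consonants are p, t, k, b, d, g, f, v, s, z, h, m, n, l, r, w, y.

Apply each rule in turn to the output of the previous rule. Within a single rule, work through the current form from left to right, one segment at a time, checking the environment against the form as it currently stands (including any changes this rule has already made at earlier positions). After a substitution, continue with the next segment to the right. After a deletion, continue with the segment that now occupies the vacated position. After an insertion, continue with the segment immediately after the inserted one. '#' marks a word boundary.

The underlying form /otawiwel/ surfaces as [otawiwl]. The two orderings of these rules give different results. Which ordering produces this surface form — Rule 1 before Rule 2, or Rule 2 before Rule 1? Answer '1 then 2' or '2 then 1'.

Order 1 then 2:
  1 Syncope: [otawiwel] → [otawiwl]
  2 Vowel Epenthesis: [otawiwl] → [otawiwal]
  result: [otawiwal]
Order 2 then 1:
  2 Vowel Epenthesis: no change — [otawiwel]
  1 Syncope: [otawiwel] → [otawiwl]
  result: [otawiwl]

2 then 1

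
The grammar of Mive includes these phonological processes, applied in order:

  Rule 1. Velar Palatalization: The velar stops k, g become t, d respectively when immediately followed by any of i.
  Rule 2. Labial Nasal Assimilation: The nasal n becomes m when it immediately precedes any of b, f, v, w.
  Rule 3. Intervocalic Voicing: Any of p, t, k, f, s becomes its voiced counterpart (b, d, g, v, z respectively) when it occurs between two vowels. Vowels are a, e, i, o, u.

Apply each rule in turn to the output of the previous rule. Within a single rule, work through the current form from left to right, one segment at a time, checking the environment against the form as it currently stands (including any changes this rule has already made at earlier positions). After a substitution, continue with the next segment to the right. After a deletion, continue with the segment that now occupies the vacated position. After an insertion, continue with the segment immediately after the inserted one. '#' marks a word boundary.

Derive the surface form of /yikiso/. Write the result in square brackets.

Rule 1 Velar Palatalization: [yikiso] → [yitiso]
Rule 2 Labial Nasal Assimilation: no change — [yitiso]
Rule 3 Intervocalic Voicing: [yitiso] → [yidizo]

[yidizo]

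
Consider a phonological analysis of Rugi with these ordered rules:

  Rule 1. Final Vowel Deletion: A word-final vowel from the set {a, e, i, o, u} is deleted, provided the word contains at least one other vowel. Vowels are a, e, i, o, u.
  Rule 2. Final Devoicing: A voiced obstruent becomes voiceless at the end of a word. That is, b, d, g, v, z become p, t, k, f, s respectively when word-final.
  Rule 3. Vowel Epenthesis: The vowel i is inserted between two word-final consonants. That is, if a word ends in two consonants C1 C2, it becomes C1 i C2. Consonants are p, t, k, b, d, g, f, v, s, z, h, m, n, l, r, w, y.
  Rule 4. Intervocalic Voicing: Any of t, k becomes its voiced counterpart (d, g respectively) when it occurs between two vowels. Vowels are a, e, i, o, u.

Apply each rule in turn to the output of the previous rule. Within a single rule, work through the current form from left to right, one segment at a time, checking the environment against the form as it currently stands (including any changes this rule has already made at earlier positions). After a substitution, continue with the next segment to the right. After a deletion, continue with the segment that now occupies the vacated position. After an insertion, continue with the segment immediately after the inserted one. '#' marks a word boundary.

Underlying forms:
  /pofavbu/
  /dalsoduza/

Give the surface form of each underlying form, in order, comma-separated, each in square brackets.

[pofavip], [dalsodus]

/pofavbu/:
  Rule 1 Final Vowel Deletion: [pofavbu] → [pofavb]
  Rule 2 Final Devoicing: [pofavb] → [pofavp]
  Rule 3 Vowel Epenthesis: [pofavp] → [pofavip]
  Rule 4 Intervocalic Voicing: no change — [pofavip]
/dalsoduza/:
  Rule 1 Final Vowel Deletion: [dalsoduza] → [dalsoduz]
  Rule 2 Final Devoicing: [dalsoduz] → [dalsodus]
  Rule 3 Vowel Epenthesis: no change — [dalsodus]
  Rule 4 Intervocalic Voicing: no change — [dalsodus]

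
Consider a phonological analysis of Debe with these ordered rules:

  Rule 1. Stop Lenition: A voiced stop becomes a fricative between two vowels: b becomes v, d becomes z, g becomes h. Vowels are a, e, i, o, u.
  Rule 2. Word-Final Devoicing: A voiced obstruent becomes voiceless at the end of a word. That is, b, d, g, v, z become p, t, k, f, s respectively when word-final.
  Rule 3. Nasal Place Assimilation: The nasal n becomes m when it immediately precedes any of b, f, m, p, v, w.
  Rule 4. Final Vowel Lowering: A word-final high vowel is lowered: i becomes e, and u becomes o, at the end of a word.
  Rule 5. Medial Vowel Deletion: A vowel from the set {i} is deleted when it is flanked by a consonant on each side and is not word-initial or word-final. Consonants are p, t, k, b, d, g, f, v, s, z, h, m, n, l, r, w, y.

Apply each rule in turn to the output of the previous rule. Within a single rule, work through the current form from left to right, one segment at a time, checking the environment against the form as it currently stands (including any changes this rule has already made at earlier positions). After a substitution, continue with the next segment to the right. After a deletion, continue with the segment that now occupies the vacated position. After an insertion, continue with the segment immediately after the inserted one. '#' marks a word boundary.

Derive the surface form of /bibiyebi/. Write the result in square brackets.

[bvyeve]

Rule 1 Stop Lenition: [bibiyebi] → [biviyevi]
Rule 2 Word-Final Devoicing: no change — [biviyevi]
Rule 3 Nasal Place Assimilation: no change — [biviyevi]
Rule 4 Final Vowel Lowering: [biviyevi] → [biviyeve]
Rule 5 Medial Vowel Deletion: [biviyeve] → [bvyeve]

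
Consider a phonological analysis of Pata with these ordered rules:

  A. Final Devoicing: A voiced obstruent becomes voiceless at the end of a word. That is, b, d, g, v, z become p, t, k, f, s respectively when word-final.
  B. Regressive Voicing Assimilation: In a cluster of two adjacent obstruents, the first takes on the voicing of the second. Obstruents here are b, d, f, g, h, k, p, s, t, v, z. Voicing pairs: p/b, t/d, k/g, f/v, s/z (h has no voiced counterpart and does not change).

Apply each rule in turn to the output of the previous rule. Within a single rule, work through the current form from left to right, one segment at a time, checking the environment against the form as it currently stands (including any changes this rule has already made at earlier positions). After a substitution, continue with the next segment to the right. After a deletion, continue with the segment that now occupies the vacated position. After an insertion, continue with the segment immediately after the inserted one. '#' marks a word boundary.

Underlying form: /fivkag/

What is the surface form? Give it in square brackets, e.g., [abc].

[fifkak]

A Final Devoicing: [fivkag] → [fivkak]
B Regressive Voicing Assimilation: [fivkak] → [fifkak]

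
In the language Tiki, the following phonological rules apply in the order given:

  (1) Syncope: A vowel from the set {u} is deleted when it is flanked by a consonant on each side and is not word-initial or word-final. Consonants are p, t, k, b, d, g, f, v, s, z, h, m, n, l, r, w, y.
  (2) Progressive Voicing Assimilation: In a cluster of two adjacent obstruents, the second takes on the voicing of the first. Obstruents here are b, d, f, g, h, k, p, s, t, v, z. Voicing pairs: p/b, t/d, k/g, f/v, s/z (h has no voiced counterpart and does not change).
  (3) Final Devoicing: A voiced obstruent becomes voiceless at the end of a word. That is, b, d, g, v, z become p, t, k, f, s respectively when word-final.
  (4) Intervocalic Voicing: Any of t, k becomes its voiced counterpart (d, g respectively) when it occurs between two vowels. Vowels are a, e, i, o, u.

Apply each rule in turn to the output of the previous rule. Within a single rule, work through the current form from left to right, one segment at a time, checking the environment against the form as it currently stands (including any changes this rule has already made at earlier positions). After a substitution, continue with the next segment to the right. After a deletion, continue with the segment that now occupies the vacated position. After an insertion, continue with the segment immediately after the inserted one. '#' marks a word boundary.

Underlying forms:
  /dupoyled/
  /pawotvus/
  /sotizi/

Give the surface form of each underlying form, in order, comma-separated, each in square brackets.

[dboylet], [pawotfs], [sodizi]

/dupoyled/:
  (1) Syncope: [dupoyled] → [dpoyled]
  (2) Progressive Voicing Assimilation: [dpoyled] → [dboyled]
  (3) Final Devoicing: [dboyled] → [dboylet]
  (4) Intervocalic Voicing: no change — [dboylet]
/pawotvus/:
  (1) Syncope: [pawotvus] → [pawotvs]
  (2) Progressive Voicing Assimilation: [pawotvs] → [pawotfs]
  (3) Final Devoicing: no change — [pawotfs]
  (4) Intervocalic Voicing: no change — [pawotfs]
/sotizi/:
  (1) Syncope: no change — [sotizi]
  (2) Progressive Voicing Assimilation: no change — [sotizi]
  (3) Final Devoicing: no change — [sotizi]
  (4) Intervocalic Voicing: [sotizi] → [sodizi]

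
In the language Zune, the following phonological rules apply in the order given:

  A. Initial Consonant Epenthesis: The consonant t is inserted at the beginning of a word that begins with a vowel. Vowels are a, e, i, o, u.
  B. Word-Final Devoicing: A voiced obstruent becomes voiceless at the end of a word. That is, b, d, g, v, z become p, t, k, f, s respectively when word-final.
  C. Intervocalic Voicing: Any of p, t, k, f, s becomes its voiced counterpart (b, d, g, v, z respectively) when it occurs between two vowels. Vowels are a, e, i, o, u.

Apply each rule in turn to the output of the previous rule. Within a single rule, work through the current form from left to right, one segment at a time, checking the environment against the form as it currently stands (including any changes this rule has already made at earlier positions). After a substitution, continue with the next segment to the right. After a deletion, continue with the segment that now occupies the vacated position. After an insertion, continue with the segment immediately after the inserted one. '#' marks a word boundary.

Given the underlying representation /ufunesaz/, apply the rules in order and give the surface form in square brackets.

[tuvunezas]

A Initial Consonant Epenthesis: [ufunesaz] → [tufunesaz]
B Word-Final Devoicing: [tufunesaz] → [tufunesas]
C Intervocalic Voicing: [tufunesas] → [tuvunezas]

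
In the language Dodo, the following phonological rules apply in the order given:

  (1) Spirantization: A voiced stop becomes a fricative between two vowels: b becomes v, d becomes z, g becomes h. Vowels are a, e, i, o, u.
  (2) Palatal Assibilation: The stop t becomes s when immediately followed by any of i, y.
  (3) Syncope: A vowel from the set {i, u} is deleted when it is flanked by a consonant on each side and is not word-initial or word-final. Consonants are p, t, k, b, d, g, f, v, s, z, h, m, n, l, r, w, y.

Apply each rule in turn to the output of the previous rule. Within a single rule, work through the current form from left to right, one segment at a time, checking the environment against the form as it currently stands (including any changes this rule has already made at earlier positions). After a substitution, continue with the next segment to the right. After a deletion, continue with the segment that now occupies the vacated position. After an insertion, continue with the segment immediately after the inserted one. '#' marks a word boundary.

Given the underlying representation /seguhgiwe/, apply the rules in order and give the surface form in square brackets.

(1) Spirantization: [seguhgiwe] → [sehuhgiwe]
(2) Palatal Assibilation: no change — [sehuhgiwe]
(3) Syncope: [sehuhgiwe] → [sehhgwe]

[sehhgwe]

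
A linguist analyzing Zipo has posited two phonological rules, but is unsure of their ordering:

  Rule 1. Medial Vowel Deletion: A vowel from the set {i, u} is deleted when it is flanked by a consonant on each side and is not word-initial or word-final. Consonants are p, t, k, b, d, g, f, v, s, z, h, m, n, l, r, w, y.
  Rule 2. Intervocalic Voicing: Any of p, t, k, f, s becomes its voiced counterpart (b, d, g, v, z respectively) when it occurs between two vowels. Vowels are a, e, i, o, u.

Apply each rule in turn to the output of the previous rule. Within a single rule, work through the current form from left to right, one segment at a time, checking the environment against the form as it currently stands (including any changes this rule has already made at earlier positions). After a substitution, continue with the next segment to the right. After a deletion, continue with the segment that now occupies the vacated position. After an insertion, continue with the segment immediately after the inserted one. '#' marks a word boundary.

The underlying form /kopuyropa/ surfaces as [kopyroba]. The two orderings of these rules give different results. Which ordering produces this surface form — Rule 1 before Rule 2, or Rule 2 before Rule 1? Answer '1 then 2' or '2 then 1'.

1 then 2

Order 1 then 2:
  1 Medial Vowel Deletion: [kopuyropa] → [kopyropa]
  2 Intervocalic Voicing: [kopyropa] → [kopyroba]
  result: [kopyroba]
Order 2 then 1:
  2 Intervocalic Voicing: [kopuyropa] → [kobuyroba]
  1 Medial Vowel Deletion: [kobuyroba] → [kobyroba]
  result: [kobyroba]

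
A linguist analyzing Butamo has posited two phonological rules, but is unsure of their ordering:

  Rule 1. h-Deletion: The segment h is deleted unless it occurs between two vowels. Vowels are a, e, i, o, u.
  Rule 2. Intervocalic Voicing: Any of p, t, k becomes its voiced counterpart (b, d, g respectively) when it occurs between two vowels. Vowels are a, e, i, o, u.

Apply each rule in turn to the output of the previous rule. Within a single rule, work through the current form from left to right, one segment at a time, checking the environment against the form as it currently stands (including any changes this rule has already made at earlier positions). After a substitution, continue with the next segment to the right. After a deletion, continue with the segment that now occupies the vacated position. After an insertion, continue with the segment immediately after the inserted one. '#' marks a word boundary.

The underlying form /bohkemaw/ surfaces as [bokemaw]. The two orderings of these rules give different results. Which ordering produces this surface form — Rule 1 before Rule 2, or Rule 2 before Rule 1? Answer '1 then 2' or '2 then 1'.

2 then 1

Order 1 then 2:
  1 h-Deletion: [bohkemaw] → [bokemaw]
  2 Intervocalic Voicing: [bokemaw] → [bogemaw]
  result: [bogemaw]
Order 2 then 1:
  2 Intervocalic Voicing: no change — [bohkemaw]
  1 h-Deletion: [bohkemaw] → [bokemaw]
  result: [bokemaw]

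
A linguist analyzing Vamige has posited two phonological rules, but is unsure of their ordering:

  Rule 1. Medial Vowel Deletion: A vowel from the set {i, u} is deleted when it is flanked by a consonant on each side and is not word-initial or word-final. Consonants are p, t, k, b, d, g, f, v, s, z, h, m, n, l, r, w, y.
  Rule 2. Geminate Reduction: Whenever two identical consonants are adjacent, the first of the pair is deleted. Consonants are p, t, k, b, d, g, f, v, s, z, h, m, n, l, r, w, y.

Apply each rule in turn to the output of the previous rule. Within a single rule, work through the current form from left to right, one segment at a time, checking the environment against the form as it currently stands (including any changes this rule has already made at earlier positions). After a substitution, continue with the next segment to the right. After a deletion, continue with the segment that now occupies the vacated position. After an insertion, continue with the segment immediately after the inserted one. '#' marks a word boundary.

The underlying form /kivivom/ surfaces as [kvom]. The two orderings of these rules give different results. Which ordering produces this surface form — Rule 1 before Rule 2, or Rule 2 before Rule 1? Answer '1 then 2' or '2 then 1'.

Order 1 then 2:
  1 Medial Vowel Deletion: [kivivom] → [kvvom]
  2 Geminate Reduction: [kvvom] → [kvom]
  result: [kvom]
Order 2 then 1:
  2 Geminate Reduction: no change — [kivivom]
  1 Medial Vowel Deletion: [kivivom] → [kvvom]
  result: [kvvom]

1 then 2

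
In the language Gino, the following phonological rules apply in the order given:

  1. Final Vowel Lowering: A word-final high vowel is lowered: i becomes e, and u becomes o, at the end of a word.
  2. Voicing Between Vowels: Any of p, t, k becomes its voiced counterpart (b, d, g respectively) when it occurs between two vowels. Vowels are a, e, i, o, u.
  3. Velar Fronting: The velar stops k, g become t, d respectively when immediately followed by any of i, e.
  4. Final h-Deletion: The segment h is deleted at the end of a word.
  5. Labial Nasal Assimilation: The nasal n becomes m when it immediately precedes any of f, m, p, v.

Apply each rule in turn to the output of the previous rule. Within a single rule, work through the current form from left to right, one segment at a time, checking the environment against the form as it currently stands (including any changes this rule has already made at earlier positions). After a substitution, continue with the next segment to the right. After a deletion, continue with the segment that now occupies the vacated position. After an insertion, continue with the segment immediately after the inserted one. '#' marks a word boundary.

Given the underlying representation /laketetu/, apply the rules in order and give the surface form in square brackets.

1 Final Vowel Lowering: [laketetu] → [laketeto]
2 Voicing Between Vowels: [laketeto] → [lagededo]
3 Velar Fronting: [lagededo] → [ladededo]
4 Final h-Deletion: no change — [ladededo]
5 Labial Nasal Assimilation: no change — [ladededo]

[ladededo]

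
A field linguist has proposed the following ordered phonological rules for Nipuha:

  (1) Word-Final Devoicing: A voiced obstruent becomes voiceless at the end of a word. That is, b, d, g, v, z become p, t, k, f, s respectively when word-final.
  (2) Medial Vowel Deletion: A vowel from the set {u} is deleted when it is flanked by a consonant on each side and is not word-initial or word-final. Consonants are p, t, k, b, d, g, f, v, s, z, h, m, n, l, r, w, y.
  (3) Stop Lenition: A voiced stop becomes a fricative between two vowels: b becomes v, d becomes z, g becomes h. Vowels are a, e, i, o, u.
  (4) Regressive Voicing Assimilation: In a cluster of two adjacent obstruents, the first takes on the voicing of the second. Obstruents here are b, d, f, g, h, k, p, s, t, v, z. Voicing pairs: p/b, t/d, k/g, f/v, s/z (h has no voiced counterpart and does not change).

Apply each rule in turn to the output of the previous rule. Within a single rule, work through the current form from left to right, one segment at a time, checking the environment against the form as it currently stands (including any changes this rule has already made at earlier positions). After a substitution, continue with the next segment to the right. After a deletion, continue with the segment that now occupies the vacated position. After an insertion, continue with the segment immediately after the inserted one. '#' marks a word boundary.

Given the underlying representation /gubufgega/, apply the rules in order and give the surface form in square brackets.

(1) Word-Final Devoicing: no change — [gubufgega]
(2) Medial Vowel Deletion: [gubufgega] → [gbfgega]
(3) Stop Lenition: [gbfgega] → [gbfgeha]
(4) Regressive Voicing Assimilation: [gbfgeha] → [gpvgeha]

[gpvgeha]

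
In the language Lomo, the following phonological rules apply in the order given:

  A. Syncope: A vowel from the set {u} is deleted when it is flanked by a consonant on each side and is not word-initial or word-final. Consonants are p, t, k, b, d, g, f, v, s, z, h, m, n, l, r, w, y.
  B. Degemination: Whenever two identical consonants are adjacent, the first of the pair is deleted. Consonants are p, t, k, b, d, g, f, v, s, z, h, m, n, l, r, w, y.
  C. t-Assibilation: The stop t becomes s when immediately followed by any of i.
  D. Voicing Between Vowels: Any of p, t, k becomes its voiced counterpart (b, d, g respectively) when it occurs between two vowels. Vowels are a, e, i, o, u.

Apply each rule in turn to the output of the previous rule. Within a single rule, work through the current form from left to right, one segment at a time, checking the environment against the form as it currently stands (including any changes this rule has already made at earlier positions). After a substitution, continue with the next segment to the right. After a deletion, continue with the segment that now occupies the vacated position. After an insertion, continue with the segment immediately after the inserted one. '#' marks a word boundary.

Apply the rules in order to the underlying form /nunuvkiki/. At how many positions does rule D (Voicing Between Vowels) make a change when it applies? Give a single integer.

A Syncope: [nunuvkiki] → [nnvkiki]
B Degemination: [nnvkiki] → [nvkiki]
C t-Assibilation: no change — [nvkiki]
D Voicing Between Vowels: [nvkiki] → [nvkigi]
Rule D changed 1 position(s).

1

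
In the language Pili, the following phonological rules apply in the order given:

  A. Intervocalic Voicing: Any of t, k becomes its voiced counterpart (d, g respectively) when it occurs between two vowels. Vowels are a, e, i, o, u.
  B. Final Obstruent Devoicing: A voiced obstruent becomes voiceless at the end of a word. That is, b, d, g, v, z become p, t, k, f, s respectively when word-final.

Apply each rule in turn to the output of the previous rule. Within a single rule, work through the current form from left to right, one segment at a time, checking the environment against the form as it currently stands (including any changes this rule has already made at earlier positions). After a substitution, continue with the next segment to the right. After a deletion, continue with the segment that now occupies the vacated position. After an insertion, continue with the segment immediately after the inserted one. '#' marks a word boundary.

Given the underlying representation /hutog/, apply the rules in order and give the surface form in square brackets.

A Intervocalic Voicing: [hutog] → [hudog]
B Final Obstruent Devoicing: [hudog] → [hudok]

[hudok]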